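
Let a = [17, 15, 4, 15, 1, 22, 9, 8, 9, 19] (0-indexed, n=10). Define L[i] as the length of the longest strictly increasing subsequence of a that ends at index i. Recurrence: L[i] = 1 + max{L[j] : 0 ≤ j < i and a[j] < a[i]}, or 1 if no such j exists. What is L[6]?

2

   i    0    1    2    3    4    5    6    7    8    9
a[i]   17   15    4   15    1   22    9    8    9   19
L[i]    1    1    1    2    1    3    2    2    3    4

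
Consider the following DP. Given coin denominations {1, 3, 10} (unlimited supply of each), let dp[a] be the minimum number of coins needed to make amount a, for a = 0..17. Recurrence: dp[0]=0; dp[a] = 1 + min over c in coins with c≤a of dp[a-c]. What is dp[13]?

 a  0  1  2  3  4  5  6  7  8  9 10 11 12 13 14 15 16 17
dp  0  1  2  1  2  3  2  3  4  3  1  2  3  2  3  4  3  4

2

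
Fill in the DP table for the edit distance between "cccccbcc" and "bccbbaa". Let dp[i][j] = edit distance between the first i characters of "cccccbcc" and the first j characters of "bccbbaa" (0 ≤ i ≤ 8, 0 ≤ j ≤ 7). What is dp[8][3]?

   ''  b  c  c  b  b  a  a
''  0  1  2  3  4  5  6  7
 c  1  1  1  2  3  4  5  6
 c  2  2  1  1  2  3  4  5
 c  3  3  2  1  2  3  4  5
 c  4  4  3  2  2  3  4  5
 c  5  5  4  3  3  3  4  5
 b  6  5  5  4  3  3  4  5
 c  7  6  5  5  4  4  4  5
 c  8  7  6  5  5  5  5  5

5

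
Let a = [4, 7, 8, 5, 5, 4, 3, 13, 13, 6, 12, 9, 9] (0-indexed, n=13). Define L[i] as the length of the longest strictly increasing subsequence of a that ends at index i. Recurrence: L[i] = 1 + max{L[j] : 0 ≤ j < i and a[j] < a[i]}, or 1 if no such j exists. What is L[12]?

   i    0    1    2    3    4    5    6    7    8    9   10   11   12
a[i]    4    7    8    5    5    4    3   13   13    6   12    9    9
L[i]    1    2    3    2    2    1    1    4    4    3    4    4    4

4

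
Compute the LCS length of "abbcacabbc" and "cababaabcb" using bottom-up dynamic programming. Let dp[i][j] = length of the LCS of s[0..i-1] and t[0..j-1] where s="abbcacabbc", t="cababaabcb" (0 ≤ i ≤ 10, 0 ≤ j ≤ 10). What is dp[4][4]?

2

   ''  c  a  b  a  b  a  a  b  c  b
''  0  0  0  0  0  0  0  0  0  0  0
 a  0  0  1  1  1  1  1  1  1  1  1
 b  0  0  1  2  2  2  2  2  2  2  2
 b  0  0  1  2  2  3  3  3  3  3  3
 c  0  1  1  2  2  3  3  3  3  4  4
 a  0  1  2  2  3  3  4  4  4  4  4
 c  0  1  2  2  3  3  4  4  4  5  5
 a  0  1  2  2  3  3  4  5  5  5  5
 b  0  1  2  3  3  4  4  5  6  6  6
 b  0  1  2  3  3  4  4  5  6  6  7
 c  0  1  2  3  3  4  4  5  6  7  7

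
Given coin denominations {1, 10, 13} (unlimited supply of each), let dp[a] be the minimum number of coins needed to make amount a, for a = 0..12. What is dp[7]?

 a  0  1  2  3  4  5  6  7  8  9 10 11 12
dp  0  1  2  3  4  5  6  7  8  9  1  2  3

7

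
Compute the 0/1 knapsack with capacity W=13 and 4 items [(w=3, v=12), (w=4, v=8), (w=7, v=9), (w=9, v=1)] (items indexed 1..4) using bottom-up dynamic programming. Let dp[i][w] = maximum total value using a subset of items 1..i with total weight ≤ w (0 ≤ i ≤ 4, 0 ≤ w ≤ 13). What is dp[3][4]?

i\w   0   1   2   3   4   5   6   7   8   9  10  11  12  13
  0   0   0   0   0   0   0   0   0   0   0   0   0   0   0
  1   0   0   0  12  12  12  12  12  12  12  12  12  12  12
  2   0   0   0  12  12  12  12  20  20  20  20  20  20  20
  3   0   0   0  12  12  12  12  20  20  20  21  21  21  21
  4   0   0   0  12  12  12  12  20  20  20  21  21  21  21

12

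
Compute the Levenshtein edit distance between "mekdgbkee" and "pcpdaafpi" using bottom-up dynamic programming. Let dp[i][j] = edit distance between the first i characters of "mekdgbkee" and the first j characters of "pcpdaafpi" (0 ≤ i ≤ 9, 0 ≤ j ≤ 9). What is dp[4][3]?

   ''  p  c  p  d  a  a  f  p  i
''  0  1  2  3  4  5  6  7  8  9
 m  1  1  2  3  4  5  6  7  8  9
 e  2  2  2  3  4  5  6  7  8  9
 k  3  3  3  3  4  5  6  7  8  9
 d  4  4  4  4  3  4  5  6  7  8
 g  5  5  5  5  4  4  5  6  7  8
 b  6  6  6  6  5  5  5  6  7  8
 k  7  7  7  7  6  6  6  6  7  8
 e  8  8  8  8  7  7  7  7  7  8
 e  9  9  9  9  8  8  8  8  8  8

4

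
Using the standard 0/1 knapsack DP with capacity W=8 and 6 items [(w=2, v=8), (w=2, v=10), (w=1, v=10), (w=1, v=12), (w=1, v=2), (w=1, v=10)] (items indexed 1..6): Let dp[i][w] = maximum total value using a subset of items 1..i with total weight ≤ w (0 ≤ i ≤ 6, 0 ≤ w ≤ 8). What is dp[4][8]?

i\w   0   1   2   3   4   5   6   7   8
  0   0   0   0   0   0   0   0   0   0
  1   0   0   8   8   8   8   8   8   8
  2   0   0  10  10  18  18  18  18  18
  3   0  10  10  20  20  28  28  28  28
  4   0  12  22  22  32  32  40  40  40
  5   0  12  22  24  32  34  40  42  42
  6   0  12  22  32  34  42  44  50  52

40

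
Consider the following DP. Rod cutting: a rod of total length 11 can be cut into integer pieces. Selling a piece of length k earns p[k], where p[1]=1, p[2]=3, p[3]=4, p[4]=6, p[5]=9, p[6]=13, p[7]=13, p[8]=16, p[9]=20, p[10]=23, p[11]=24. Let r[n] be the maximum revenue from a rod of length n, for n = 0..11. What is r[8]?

   n    0    1    2    3    4    5    6    7    8    9   10   11
r[n]    0    1    3    4    6    9   13   14   16   20   23   24

16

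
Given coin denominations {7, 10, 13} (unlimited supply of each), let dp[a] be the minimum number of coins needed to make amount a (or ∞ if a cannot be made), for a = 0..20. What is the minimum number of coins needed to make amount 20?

 a  0  1  2  3  4  5  6  7  8  9 10 11 12 13 14 15 16 17 18 19 20
dp  0  -  -  -  -  -  -  1  -  -  1  -  -  1  2  -  -  2  -  -  2
(- denotes ∞ / unreachable)

2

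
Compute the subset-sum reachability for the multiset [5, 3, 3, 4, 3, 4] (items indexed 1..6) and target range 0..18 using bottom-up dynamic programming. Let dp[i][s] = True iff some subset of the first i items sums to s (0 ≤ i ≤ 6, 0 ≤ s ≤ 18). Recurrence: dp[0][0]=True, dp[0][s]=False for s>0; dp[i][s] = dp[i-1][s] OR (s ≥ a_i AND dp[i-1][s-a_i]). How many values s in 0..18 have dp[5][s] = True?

15

i\s   0   1   2   3   4   5   6   7   8   9  10  11  12  13  14  15  16  17  18
  0   T   F   F   F   F   F   F   F   F   F   F   F   F   F   F   F   F   F   F
  1   T   F   F   F   F   T   F   F   F   F   F   F   F   F   F   F   F   F   F
  2   T   F   F   T   F   T   F   F   T   F   F   F   F   F   F   F   F   F   F
  3   T   F   F   T   F   T   T   F   T   F   F   T   F   F   F   F   F   F   F
  4   T   F   F   T   T   T   T   T   T   T   T   T   T   F   F   T   F   F   F
  5   T   F   F   T   T   T   T   T   T   T   T   T   T   T   T   T   F   F   T
  6   T   F   F   T   T   T   T   T   T   T   T   T   T   T   T   T   T   T   T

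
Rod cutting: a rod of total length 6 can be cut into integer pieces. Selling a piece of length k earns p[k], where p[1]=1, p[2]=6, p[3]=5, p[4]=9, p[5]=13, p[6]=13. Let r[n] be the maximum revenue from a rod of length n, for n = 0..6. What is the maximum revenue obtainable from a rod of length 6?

   n    0    1    2    3    4    5    6
r[n]    0    1    6    7   12   13   18

18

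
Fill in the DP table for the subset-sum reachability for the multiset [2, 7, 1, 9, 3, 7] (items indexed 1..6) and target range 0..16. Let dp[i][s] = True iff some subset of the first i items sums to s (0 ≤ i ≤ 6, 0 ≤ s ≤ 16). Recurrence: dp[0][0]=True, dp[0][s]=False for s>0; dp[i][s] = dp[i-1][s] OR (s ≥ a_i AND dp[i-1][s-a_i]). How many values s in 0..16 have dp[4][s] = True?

i\s   0   1   2   3   4   5   6   7   8   9  10  11  12  13  14  15  16
  0   T   F   F   F   F   F   F   F   F   F   F   F   F   F   F   F   F
  1   T   F   T   F   F   F   F   F   F   F   F   F   F   F   F   F   F
  2   T   F   T   F   F   F   F   T   F   T   F   F   F   F   F   F   F
  3   T   T   T   T   F   F   F   T   T   T   T   F   F   F   F   F   F
  4   T   T   T   T   F   F   F   T   T   T   T   T   T   F   F   F   T
  5   T   T   T   T   T   T   T   T   T   T   T   T   T   T   T   T   T
  6   T   T   T   T   T   T   T   T   T   T   T   T   T   T   T   T   T

11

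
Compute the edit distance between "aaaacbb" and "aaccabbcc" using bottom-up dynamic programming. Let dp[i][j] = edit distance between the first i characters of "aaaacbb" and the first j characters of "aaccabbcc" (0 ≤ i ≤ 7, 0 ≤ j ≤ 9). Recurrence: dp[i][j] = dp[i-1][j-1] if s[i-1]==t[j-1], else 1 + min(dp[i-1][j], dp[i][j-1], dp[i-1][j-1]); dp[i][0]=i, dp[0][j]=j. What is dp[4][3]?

   ''  a  a  c  c  a  b  b  c  c
''  0  1  2  3  4  5  6  7  8  9
 a  1  0  1  2  3  4  5  6  7  8
 a  2  1  0  1  2  3  4  5  6  7
 a  3  2  1  1  2  2  3  4  5  6
 a  4  3  2  2  2  2  3  4  5  6
 c  5  4  3  2  2  3  3  4  4  5
 b  6  5  4  3  3  3  3  3  4  5
 b  7  6  5  4  4  4  3  3  4  5

2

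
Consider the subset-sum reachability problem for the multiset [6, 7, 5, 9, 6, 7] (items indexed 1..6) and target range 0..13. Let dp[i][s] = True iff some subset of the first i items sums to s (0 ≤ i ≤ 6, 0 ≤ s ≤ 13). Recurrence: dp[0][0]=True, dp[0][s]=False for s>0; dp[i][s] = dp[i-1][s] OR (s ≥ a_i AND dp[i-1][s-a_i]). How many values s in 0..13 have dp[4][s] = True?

8

i\s   0   1   2   3   4   5   6   7   8   9  10  11  12  13
  0   T   F   F   F   F   F   F   F   F   F   F   F   F   F
  1   T   F   F   F   F   F   T   F   F   F   F   F   F   F
  2   T   F   F   F   F   F   T   T   F   F   F   F   F   T
  3   T   F   F   F   F   T   T   T   F   F   F   T   T   T
  4   T   F   F   F   F   T   T   T   F   T   F   T   T   T
  5   T   F   F   F   F   T   T   T   F   T   F   T   T   T
  6   T   F   F   F   F   T   T   T   F   T   F   T   T   T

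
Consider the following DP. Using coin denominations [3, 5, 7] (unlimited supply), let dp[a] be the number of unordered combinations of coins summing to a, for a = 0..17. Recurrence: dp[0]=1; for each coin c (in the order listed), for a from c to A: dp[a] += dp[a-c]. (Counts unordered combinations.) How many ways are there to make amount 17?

3

after  coin     0     1     2     3     4     5     6     7     8     9    10    11    12    13    14    15    16    17
          3     1     0     0     1     0     0     1     0     0     1     0     0     1     0     0     1     0     0
          5     1     0     0     1     0     1     1     0     1     1     1     1     1     1     1     2     1     1
          7     1     0     0     1     0     1     1     1     1     1     2     1     2     2     2     3     2     3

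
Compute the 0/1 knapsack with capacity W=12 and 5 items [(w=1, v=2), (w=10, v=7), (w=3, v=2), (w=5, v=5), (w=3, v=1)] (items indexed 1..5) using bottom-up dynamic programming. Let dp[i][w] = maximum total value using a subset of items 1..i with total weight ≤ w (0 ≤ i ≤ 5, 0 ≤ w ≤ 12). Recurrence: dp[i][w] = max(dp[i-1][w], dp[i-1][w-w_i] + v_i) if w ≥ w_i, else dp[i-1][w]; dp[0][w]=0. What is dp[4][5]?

i\w   0   1   2   3   4   5   6   7   8   9  10  11  12
  0   0   0   0   0   0   0   0   0   0   0   0   0   0
  1   0   2   2   2   2   2   2   2   2   2   2   2   2
  2   0   2   2   2   2   2   2   2   2   2   7   9   9
  3   0   2   2   2   4   4   4   4   4   4   7   9   9
  4   0   2   2   2   4   5   7   7   7   9   9   9   9
  5   0   2   2   2   4   5   7   7   7   9   9   9  10

5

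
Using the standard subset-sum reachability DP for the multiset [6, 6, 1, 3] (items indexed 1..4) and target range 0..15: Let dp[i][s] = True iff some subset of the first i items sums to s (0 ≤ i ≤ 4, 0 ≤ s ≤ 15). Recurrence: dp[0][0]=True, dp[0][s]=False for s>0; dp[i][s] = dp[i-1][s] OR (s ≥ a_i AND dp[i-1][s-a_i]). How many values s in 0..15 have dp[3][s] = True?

6

i\s   0   1   2   3   4   5   6   7   8   9  10  11  12  13  14  15
  0   T   F   F   F   F   F   F   F   F   F   F   F   F   F   F   F
  1   T   F   F   F   F   F   T   F   F   F   F   F   F   F   F   F
  2   T   F   F   F   F   F   T   F   F   F   F   F   T   F   F   F
  3   T   T   F   F   F   F   T   T   F   F   F   F   T   T   F   F
  4   T   T   F   T   T   F   T   T   F   T   T   F   T   T   F   T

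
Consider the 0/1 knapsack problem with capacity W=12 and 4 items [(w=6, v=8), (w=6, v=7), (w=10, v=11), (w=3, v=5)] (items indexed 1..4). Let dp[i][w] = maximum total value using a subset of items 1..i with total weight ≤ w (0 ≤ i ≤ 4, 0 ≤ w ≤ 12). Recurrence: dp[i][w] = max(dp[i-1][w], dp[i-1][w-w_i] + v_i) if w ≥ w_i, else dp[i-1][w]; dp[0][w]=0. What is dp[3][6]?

8

i\w   0   1   2   3   4   5   6   7   8   9  10  11  12
  0   0   0   0   0   0   0   0   0   0   0   0   0   0
  1   0   0   0   0   0   0   8   8   8   8   8   8   8
  2   0   0   0   0   0   0   8   8   8   8   8   8  15
  3   0   0   0   0   0   0   8   8   8   8  11  11  15
  4   0   0   0   5   5   5   8   8   8  13  13  13  15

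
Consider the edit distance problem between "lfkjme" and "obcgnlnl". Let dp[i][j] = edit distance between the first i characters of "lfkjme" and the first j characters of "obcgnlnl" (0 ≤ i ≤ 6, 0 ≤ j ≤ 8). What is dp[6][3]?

6

   ''  o  b  c  g  n  l  n  l
''  0  1  2  3  4  5  6  7  8
 l  1  1  2  3  4  5  5  6  7
 f  2  2  2  3  4  5  6  6  7
 k  3  3  3  3  4  5  6  7  7
 j  4  4  4  4  4  5  6  7  8
 m  5  5  5  5  5  5  6  7  8
 e  6  6  6  6  6  6  6  7  8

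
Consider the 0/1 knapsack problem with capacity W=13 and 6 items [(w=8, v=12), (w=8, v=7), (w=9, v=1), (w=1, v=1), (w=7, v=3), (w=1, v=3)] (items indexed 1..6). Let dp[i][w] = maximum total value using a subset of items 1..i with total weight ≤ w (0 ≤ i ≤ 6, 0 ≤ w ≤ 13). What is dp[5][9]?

13

i\w   0   1   2   3   4   5   6   7   8   9  10  11  12  13
  0   0   0   0   0   0   0   0   0   0   0   0   0   0   0
  1   0   0   0   0   0   0   0   0  12  12  12  12  12  12
  2   0   0   0   0   0   0   0   0  12  12  12  12  12  12
  3   0   0   0   0   0   0   0   0  12  12  12  12  12  12
  4   0   1   1   1   1   1   1   1  12  13  13  13  13  13
  5   0   1   1   1   1   1   1   3  12  13  13  13  13  13
  6   0   3   4   4   4   4   4   4  12  15  16  16  16  16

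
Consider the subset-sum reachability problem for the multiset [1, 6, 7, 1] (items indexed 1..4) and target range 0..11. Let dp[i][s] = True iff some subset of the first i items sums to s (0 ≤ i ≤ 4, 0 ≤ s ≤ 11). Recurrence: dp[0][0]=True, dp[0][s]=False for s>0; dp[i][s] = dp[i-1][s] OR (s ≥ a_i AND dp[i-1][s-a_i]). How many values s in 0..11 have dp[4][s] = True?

7

i\s   0   1   2   3   4   5   6   7   8   9  10  11
  0   T   F   F   F   F   F   F   F   F   F   F   F
  1   T   T   F   F   F   F   F   F   F   F   F   F
  2   T   T   F   F   F   F   T   T   F   F   F   F
  3   T   T   F   F   F   F   T   T   T   F   F   F
  4   T   T   T   F   F   F   T   T   T   T   F   F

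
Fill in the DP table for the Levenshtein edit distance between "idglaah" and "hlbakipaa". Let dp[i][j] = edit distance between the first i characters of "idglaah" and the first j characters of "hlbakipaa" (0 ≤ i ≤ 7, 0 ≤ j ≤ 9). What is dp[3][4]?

   ''  h  l  b  a  k  i  p  a  a
''  0  1  2  3  4  5  6  7  8  9
 i  1  1  2  3  4  5  5  6  7  8
 d  2  2  2  3  4  5  6  6  7  8
 g  3  3  3  3  4  5  6  7  7  8
 l  4  4  3  4  4  5  6  7  8  8
 a  5  5  4  4  4  5  6  7  7  8
 a  6  6  5  5  4  5  6  7  7  7
 h  7  6  6  6  5  5  6  7  8  8

4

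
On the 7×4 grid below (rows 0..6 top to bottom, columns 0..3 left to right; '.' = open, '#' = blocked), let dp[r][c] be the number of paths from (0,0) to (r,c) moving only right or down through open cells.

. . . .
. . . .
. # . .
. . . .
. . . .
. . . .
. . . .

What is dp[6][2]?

13

r\c   0   1   2   3
  0   1   1   1   1
  1   1   2   3   4
  2   1   0   3   7
  3   1   1   4  11
  4   1   2   6  17
  5   1   3   9  26
  6   1   4  13  39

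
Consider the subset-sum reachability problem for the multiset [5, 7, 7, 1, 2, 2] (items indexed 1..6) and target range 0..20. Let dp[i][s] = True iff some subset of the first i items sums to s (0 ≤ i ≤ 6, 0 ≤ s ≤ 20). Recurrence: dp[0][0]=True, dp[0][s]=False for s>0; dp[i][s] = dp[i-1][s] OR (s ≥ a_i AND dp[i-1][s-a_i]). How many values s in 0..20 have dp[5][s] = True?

18

i\s   0   1   2   3   4   5   6   7   8   9  10  11  12  13  14  15  16  17  18  19  20
  0   T   F   F   F   F   F   F   F   F   F   F   F   F   F   F   F   F   F   F   F   F
  1   T   F   F   F   F   T   F   F   F   F   F   F   F   F   F   F   F   F   F   F   F
  2   T   F   F   F   F   T   F   T   F   F   F   F   T   F   F   F   F   F   F   F   F
  3   T   F   F   F   F   T   F   T   F   F   F   F   T   F   T   F   F   F   F   T   F
  4   T   T   F   F   F   T   T   T   T   F   F   F   T   T   T   T   F   F   F   T   T
  5   T   T   T   T   F   T   T   T   T   T   T   F   T   T   T   T   T   T   F   T   T
  6   T   T   T   T   T   T   T   T   T   T   T   T   T   T   T   T   T   T   T   T   T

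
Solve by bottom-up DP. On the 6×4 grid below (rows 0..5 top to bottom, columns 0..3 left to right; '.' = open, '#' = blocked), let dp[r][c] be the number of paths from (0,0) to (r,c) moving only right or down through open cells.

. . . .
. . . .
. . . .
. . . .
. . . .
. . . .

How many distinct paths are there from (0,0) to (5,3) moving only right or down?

r\c   0   1   2   3
  0   1   1   1   1
  1   1   2   3   4
  2   1   3   6  10
  3   1   4  10  20
  4   1   5  15  35
  5   1   6  21  56

56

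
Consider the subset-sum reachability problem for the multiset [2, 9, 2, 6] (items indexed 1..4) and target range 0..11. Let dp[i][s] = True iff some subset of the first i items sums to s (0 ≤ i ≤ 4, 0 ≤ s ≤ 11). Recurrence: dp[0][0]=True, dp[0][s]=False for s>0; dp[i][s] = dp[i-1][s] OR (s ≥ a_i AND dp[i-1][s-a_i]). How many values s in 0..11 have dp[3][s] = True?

i\s   0   1   2   3   4   5   6   7   8   9  10  11
  0   T   F   F   F   F   F   F   F   F   F   F   F
  1   T   F   T   F   F   F   F   F   F   F   F   F
  2   T   F   T   F   F   F   F   F   F   T   F   T
  3   T   F   T   F   T   F   F   F   F   T   F   T
  4   T   F   T   F   T   F   T   F   T   T   T   T

5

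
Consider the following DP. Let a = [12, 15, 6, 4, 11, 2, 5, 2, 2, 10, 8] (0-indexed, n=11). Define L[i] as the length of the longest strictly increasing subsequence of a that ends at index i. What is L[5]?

   i    0    1    2    3    4    5    6    7    8    9   10
a[i]   12   15    6    4   11    2    5    2    2   10    8
L[i]    1    2    1    1    2    1    2    1    1    3    3

1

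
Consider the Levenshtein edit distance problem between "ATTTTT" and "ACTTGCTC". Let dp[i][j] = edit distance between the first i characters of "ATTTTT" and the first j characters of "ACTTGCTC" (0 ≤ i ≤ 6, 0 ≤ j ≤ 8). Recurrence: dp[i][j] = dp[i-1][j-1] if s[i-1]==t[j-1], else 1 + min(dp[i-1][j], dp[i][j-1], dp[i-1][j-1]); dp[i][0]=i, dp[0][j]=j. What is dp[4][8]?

4

   ''  A  C  T  T  G  C  T  C
''  0  1  2  3  4  5  6  7  8
 A  1  0  1  2  3  4  5  6  7
 T  2  1  1  1  2  3  4  5  6
 T  3  2  2  1  1  2  3  4  5
 T  4  3  3  2  1  2  3  3  4
 T  5  4  4  3  2  2  3  3  4
 T  6  5  5  4  3  3  3  3  4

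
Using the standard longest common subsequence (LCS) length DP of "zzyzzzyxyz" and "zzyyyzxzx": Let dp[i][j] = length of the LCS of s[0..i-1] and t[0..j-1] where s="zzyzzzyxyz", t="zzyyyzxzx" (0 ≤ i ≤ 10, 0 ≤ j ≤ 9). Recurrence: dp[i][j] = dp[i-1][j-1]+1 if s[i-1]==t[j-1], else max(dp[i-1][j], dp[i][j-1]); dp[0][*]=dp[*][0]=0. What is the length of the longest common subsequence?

6

   ''  z  z  y  y  y  z  x  z  x
''  0  0  0  0  0  0  0  0  0  0
 z  0  1  1  1  1  1  1  1  1  1
 z  0  1  2  2  2  2  2  2  2  2
 y  0  1  2  3  3  3  3  3  3  3
 z  0  1  2  3  3  3  4  4  4  4
 z  0  1  2  3  3  3  4  4  5  5
 z  0  1  2  3  3  3  4  4  5  5
 y  0  1  2  3  4  4  4  4  5  5
 x  0  1  2  3  4  4  4  5  5  6
 y  0  1  2  3  4  5  5  5  5  6
 z  0  1  2  3  4  5  6  6  6  6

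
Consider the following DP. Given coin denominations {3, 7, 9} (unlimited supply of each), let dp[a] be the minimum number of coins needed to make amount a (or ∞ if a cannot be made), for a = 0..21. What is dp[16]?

 a  0  1  2  3  4  5  6  7  8  9 10 11 12 13 14 15 16 17 18 19 20 21
dp  0  -  -  1  -  -  2  1  -  1  2  -  2  3  2  3  2  3  2  3  4  3
(- denotes ∞ / unreachable)

2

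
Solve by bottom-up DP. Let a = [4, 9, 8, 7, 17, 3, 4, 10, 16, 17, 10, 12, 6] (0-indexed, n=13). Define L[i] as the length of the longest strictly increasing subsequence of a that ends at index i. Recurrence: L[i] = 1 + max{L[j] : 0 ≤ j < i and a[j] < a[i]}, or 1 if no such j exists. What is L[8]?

   i    0    1    2    3    4    5    6    7    8    9   10   11   12
a[i]    4    9    8    7   17    3    4   10   16   17   10   12    6
L[i]    1    2    2    2    3    1    2    3    4    5    3    4    3

4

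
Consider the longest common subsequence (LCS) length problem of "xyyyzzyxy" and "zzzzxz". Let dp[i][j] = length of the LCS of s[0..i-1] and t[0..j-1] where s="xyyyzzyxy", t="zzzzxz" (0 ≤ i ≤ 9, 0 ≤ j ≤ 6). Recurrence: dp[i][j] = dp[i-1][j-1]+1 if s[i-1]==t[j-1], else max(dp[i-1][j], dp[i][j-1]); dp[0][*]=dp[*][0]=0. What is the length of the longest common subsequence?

3

   ''  z  z  z  z  x  z
''  0  0  0  0  0  0  0
 x  0  0  0  0  0  1  1
 y  0  0  0  0  0  1  1
 y  0  0  0  0  0  1  1
 y  0  0  0  0  0  1  1
 z  0  1  1  1  1  1  2
 z  0  1  2  2  2  2  2
 y  0  1  2  2  2  2  2
 x  0  1  2  2  2  3  3
 y  0  1  2  2  2  3  3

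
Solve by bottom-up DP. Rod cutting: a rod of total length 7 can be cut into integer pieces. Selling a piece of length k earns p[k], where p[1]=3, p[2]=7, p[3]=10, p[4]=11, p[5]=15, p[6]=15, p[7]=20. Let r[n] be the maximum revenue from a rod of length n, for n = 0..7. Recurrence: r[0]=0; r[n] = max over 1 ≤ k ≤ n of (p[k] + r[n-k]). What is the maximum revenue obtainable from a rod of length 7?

   n    0    1    2    3    4    5    6    7
r[n]    0    3    7   10   14   17   21   24

24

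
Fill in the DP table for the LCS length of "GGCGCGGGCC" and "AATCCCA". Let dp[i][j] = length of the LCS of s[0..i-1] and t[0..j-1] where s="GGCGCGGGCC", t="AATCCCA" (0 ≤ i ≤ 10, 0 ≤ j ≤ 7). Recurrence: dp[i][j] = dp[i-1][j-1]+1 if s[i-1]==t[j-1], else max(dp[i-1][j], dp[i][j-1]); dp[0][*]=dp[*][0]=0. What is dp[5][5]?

2

   ''  A  A  T  C  C  C  A
''  0  0  0  0  0  0  0  0
 G  0  0  0  0  0  0  0  0
 G  0  0  0  0  0  0  0  0
 C  0  0  0  0  1  1  1  1
 G  0  0  0  0  1  1  1  1
 C  0  0  0  0  1  2  2  2
 G  0  0  0  0  1  2  2  2
 G  0  0  0  0  1  2  2  2
 G  0  0  0  0  1  2  2  2
 C  0  0  0  0  1  2  3  3
 C  0  0  0  0  1  2  3  3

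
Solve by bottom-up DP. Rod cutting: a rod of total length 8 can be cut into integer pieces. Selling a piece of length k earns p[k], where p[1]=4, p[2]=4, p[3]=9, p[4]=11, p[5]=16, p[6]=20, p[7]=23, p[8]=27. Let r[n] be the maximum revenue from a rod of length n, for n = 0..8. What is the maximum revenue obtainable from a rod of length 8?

   n    0    1    2    3    4    5    6    7    8
r[n]    0    4    8   12   16   20   24   28   32

32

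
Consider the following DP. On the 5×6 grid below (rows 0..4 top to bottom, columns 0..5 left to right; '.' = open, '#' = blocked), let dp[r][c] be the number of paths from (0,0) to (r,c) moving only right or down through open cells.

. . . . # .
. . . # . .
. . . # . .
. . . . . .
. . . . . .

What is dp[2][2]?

6

r\c   0   1   2   3   4   5
  0   1   1   1   1   0   0
  1   1   2   3   0   0   0
  2   1   3   6   0   0   0
  3   1   4  10  10  10  10
  4   1   5  15  25  35  45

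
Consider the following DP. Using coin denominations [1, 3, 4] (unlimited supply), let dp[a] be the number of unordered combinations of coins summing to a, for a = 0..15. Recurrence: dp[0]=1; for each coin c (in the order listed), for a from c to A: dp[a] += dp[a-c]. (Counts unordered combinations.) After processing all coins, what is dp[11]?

after  coin     0     1     2     3     4     5     6     7     8     9    10    11    12    13    14    15
          1     1     1     1     1     1     1     1     1     1     1     1     1     1     1     1     1
          3     1     1     1     2     2     2     3     3     3     4     4     4     5     5     5     6
          4     1     1     1     2     3     3     4     5     6     7     8     9    11    12    13    15

9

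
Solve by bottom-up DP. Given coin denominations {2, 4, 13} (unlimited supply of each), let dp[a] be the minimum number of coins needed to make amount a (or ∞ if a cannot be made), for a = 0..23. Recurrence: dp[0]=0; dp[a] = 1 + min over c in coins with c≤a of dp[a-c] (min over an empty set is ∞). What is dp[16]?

4

 a  0  1  2  3  4  5  6  7  8  9 10 11 12 13 14 15 16 17 18 19 20 21 22 23
dp  0  -  1  -  1  -  2  -  2  -  3  -  3  1  4  2  4  2  5  3  5  3  6  4
(- denotes ∞ / unreachable)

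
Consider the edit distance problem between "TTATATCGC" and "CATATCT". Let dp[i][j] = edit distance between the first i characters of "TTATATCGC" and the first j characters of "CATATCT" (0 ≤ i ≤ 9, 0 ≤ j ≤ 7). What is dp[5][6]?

3

   ''  C  A  T  A  T  C  T
''  0  1  2  3  4  5  6  7
 T  1  1  2  2  3  4  5  6
 T  2  2  2  2  3  3  4  5
 A  3  3  2  3  2  3  4  5
 T  4  4  3  2  3  2  3  4
 A  5  5  4  3  2  3  3  4
 T  6  6  5  4  3  2  3  3
 C  7  6  6  5  4  3  2  3
 G  8  7  7  6  5  4  3  3
 C  9  8  8  7  6  5  4  4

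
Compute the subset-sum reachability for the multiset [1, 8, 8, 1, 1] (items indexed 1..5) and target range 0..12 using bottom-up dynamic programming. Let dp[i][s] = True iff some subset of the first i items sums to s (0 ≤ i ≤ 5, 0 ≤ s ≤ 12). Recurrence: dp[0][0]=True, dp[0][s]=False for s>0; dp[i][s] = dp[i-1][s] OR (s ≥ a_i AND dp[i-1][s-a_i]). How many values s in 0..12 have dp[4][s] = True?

i\s   0   1   2   3   4   5   6   7   8   9  10  11  12
  0   T   F   F   F   F   F   F   F   F   F   F   F   F
  1   T   T   F   F   F   F   F   F   F   F   F   F   F
  2   T   T   F   F   F   F   F   F   T   T   F   F   F
  3   T   T   F   F   F   F   F   F   T   T   F   F   F
  4   T   T   T   F   F   F   F   F   T   T   T   F   F
  5   T   T   T   T   F   F   F   F   T   T   T   T   F

6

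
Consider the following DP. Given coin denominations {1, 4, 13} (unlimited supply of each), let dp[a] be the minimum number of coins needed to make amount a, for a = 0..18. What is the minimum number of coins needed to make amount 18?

3

 a  0  1  2  3  4  5  6  7  8  9 10 11 12 13 14 15 16 17 18
dp  0  1  2  3  1  2  3  4  2  3  4  5  3  1  2  3  4  2  3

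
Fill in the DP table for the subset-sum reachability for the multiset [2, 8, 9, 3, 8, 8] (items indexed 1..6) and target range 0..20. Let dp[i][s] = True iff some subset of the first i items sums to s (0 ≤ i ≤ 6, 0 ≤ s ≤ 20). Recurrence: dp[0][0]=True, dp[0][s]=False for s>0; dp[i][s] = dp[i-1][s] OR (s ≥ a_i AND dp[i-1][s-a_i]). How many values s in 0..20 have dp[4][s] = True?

14

i\s   0   1   2   3   4   5   6   7   8   9  10  11  12  13  14  15  16  17  18  19  20
  0   T   F   F   F   F   F   F   F   F   F   F   F   F   F   F   F   F   F   F   F   F
  1   T   F   T   F   F   F   F   F   F   F   F   F   F   F   F   F   F   F   F   F   F
  2   T   F   T   F   F   F   F   F   T   F   T   F   F   F   F   F   F   F   F   F   F
  3   T   F   T   F   F   F   F   F   T   T   T   T   F   F   F   F   F   T   F   T   F
  4   T   F   T   T   F   T   F   F   T   T   T   T   T   T   T   F   F   T   F   T   T
  5   T   F   T   T   F   T   F   F   T   T   T   T   T   T   T   F   T   T   T   T   T
  6   T   F   T   T   F   T   F   F   T   T   T   T   T   T   T   F   T   T   T   T   T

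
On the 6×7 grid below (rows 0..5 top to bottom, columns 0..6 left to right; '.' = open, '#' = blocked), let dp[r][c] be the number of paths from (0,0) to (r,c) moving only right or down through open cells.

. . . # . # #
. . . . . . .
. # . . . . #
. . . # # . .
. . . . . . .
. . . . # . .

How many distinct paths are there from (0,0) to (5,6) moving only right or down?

r\c   0   1   2   3   4   5   6
  0   1   1   1   0   0   0   0
  1   1   2   3   3   3   3   3
  2   1   0   3   6   9  12   0
  3   1   1   4   0   0  12  12
  4   1   2   6   6   6  18  30
  5   1   3   9  15   0  18  48

48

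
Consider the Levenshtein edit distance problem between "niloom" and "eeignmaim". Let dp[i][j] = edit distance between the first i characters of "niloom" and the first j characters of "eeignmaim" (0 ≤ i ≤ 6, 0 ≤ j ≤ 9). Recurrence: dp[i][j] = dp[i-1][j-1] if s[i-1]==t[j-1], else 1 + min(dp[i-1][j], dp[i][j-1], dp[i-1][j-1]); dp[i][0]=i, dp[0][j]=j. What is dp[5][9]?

   ''  e  e  i  g  n  m  a  i  m
''  0  1  2  3  4  5  6  7  8  9
 n  1  1  2  3  4  4  5  6  7  8
 i  2  2  2  2  3  4  5  6  6  7
 l  3  3  3  3  3  4  5  6  7  7
 o  4  4  4  4  4  4  5  6  7  8
 o  5  5  5  5  5  5  5  6  7  8
 m  6  6  6  6  6  6  5  6  7  7

8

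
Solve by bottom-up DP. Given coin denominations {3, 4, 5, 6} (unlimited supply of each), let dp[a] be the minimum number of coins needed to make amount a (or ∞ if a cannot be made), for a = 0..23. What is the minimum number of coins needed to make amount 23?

 a  0  1  2  3  4  5  6  7  8  9 10 11 12 13 14 15 16 17 18 19 20 21 22 23
dp  0  -  -  1  1  1  1  2  2  2  2  2  2  3  3  3  3  3  3  4  4  4  4  4
(- denotes ∞ / unreachable)

4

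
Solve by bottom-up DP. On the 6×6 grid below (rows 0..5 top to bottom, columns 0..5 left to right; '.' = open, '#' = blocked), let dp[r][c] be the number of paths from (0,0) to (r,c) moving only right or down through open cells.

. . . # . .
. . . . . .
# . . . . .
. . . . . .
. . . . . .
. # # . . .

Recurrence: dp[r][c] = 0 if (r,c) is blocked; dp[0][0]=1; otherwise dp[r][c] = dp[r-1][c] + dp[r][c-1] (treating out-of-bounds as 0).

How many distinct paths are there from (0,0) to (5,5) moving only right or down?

r\c   0   1   2   3   4   5
  0   1   1   1   0   0   0
  1   1   2   3   3   3   3
  2   0   2   5   8  11  14
  3   0   2   7  15  26  40
  4   0   2   9  24  50  90
  5   0   0   0  24  74 164

164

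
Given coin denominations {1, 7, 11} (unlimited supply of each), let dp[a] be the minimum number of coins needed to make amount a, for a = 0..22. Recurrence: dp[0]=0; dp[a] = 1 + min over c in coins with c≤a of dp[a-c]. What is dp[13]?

 a  0  1  2  3  4  5  6  7  8  9 10 11 12 13 14 15 16 17 18 19 20 21 22
dp  0  1  2  3  4  5  6  1  2  3  4  1  2  3  2  3  4  5  2  3  4  3  2

3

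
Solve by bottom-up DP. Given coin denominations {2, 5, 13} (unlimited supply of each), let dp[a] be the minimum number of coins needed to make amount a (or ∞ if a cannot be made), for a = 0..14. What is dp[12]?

3

 a  0  1  2  3  4  5  6  7  8  9 10 11 12 13 14
dp  0  -  1  -  2  1  3  2  4  3  2  4  3  1  4
(- denotes ∞ / unreachable)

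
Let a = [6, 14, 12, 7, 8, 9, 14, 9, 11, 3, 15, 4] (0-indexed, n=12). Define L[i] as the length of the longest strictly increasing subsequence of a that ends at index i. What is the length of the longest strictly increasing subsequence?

6

   i    0    1    2    3    4    5    6    7    8    9   10   11
a[i]    6   14   12    7    8    9   14    9   11    3   15    4
L[i]    1    2    2    2    3    4    5    4    5    1    6    2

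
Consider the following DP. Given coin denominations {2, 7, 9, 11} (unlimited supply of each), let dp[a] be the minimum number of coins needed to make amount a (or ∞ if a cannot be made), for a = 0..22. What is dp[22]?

2

 a  0  1  2  3  4  5  6  7  8  9 10 11 12 13 14 15 16 17 18 19 20 21 22
dp  0  -  1  -  2  -  3  1  4  1  5  1  6  2  2  3  2  4  2  5  2  3  2
(- denotes ∞ / unreachable)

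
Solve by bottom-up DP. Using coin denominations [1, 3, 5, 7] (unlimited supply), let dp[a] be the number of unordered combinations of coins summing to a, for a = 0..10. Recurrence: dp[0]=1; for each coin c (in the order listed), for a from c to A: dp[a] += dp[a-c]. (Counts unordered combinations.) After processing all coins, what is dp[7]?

after  coin     0     1     2     3     4     5     6     7     8     9    10
          1     1     1     1     1     1     1     1     1     1     1     1
          3     1     1     1     2     2     2     3     3     3     4     4
          5     1     1     1     2     2     3     4     4     5     6     7
          7     1     1     1     2     2     3     4     5     6     7     9

5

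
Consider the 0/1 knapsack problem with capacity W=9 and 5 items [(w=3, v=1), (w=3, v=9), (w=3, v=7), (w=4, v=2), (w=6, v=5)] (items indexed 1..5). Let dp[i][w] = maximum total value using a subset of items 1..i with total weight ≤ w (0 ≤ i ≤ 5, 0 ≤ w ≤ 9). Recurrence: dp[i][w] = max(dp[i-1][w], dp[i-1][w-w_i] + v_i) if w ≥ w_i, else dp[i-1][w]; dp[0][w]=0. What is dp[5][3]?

9

i\w   0   1   2   3   4   5   6   7   8   9
  0   0   0   0   0   0   0   0   0   0   0
  1   0   0   0   1   1   1   1   1   1   1
  2   0   0   0   9   9   9  10  10  10  10
  3   0   0   0   9   9   9  16  16  16  17
  4   0   0   0   9   9   9  16  16  16  17
  5   0   0   0   9   9   9  16  16  16  17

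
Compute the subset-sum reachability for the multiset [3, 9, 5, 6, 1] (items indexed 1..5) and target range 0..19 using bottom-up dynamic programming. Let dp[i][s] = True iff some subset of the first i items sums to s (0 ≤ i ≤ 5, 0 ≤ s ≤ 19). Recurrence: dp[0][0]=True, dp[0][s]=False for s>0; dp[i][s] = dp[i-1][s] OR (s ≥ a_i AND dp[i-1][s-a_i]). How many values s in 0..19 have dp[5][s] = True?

19

i\s   0   1   2   3   4   5   6   7   8   9  10  11  12  13  14  15  16  17  18  19
  0   T   F   F   F   F   F   F   F   F   F   F   F   F   F   F   F   F   F   F   F
  1   T   F   F   T   F   F   F   F   F   F   F   F   F   F   F   F   F   F   F   F
  2   T   F   F   T   F   F   F   F   F   T   F   F   T   F   F   F   F   F   F   F
  3   T   F   F   T   F   T   F   F   T   T   F   F   T   F   T   F   F   T   F   F
  4   T   F   F   T   F   T   T   F   T   T   F   T   T   F   T   T   F   T   T   F
  5   T   T   F   T   T   T   T   T   T   T   T   T   T   T   T   T   T   T   T   T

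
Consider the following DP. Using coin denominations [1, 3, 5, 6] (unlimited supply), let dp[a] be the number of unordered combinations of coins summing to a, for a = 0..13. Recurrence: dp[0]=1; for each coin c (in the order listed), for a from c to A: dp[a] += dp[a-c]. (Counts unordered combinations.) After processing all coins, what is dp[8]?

after  coin     0     1     2     3     4     5     6     7     8     9    10    11    12    13
          1     1     1     1     1     1     1     1     1     1     1     1     1     1     1
          3     1     1     1     2     2     2     3     3     3     4     4     4     5     5
          5     1     1     1     2     2     3     4     4     5     6     7     8     9    10
          6     1     1     1     2     2     3     5     5     6     8     9    11    14    15

6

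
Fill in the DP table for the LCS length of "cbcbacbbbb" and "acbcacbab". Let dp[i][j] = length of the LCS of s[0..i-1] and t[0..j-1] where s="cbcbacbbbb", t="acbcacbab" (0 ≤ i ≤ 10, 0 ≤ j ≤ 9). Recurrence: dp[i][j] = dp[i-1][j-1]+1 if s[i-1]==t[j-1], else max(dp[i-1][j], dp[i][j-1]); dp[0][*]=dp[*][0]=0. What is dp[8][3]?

   ''  a  c  b  c  a  c  b  a  b
''  0  0  0  0  0  0  0  0  0  0
 c  0  0  1  1  1  1  1  1  1  1
 b  0  0  1  2  2  2  2  2  2  2
 c  0  0  1  2  3  3  3  3  3  3
 b  0  0  1  2  3  3  3  4  4  4
 a  0  1  1  2  3  4  4  4  5  5
 c  0  1  2  2  3  4  5  5  5  5
 b  0  1  2  3  3  4  5  6  6  6
 b  0  1  2  3  3  4  5  6  6  7
 b  0  1  2  3  3  4  5  6  6  7
 b  0  1  2  3  3  4  5  6  6  7

3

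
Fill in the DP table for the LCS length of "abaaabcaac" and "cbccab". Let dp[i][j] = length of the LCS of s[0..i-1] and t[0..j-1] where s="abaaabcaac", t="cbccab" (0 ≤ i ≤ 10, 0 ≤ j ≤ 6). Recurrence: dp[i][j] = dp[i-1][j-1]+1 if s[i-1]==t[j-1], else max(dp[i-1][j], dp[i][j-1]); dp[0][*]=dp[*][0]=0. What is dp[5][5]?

2

   ''  c  b  c  c  a  b
''  0  0  0  0  0  0  0
 a  0  0  0  0  0  1  1
 b  0  0  1  1  1  1  2
 a  0  0  1  1  1  2  2
 a  0  0  1  1  1  2  2
 a  0  0  1  1  1  2  2
 b  0  0  1  1  1  2  3
 c  0  1  1  2  2  2  3
 a  0  1  1  2  2  3  3
 a  0  1  1  2  2  3  3
 c  0  1  1  2  3  3  3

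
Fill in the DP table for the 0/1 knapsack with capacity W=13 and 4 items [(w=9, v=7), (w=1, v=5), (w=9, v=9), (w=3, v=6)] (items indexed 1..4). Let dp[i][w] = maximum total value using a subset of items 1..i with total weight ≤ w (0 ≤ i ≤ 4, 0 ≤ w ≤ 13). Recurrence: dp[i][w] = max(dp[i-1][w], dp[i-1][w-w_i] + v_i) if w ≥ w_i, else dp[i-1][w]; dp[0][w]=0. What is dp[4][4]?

11

i\w   0   1   2   3   4   5   6   7   8   9  10  11  12  13
  0   0   0   0   0   0   0   0   0   0   0   0   0   0   0
  1   0   0   0   0   0   0   0   0   0   7   7   7   7   7
  2   0   5   5   5   5   5   5   5   5   7  12  12  12  12
  3   0   5   5   5   5   5   5   5   5   9  14  14  14  14
  4   0   5   5   6  11  11  11  11  11  11  14  14  15  20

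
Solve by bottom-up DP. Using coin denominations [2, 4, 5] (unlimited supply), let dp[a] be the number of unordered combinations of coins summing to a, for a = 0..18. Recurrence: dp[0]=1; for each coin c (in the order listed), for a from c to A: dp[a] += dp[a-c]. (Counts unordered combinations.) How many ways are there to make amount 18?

after  coin     0     1     2     3     4     5     6     7     8     9    10    11    12    13    14    15    16    17    18
          2     1     0     1     0     1     0     1     0     1     0     1     0     1     0     1     0     1     0     1
          4     1     0     1     0     2     0     2     0     3     0     3     0     4     0     4     0     5     0     5
          5     1     0     1     0     2     1     2     1     3     2     4     2     5     3     6     4     7     5     8

8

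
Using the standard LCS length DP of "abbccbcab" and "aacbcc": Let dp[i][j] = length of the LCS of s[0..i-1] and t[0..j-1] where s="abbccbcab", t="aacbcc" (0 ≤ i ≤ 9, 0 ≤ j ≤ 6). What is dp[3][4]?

   ''  a  a  c  b  c  c
''  0  0  0  0  0  0  0
 a  0  1  1  1  1  1  1
 b  0  1  1  1  2  2  2
 b  0  1  1  1  2  2  2
 c  0  1  1  2  2  3  3
 c  0  1  1  2  2  3  4
 b  0  1  1  2  3  3  4
 c  0  1  1  2  3  4  4
 a  0  1  2  2  3  4  4
 b  0  1  2  2  3  4  4

2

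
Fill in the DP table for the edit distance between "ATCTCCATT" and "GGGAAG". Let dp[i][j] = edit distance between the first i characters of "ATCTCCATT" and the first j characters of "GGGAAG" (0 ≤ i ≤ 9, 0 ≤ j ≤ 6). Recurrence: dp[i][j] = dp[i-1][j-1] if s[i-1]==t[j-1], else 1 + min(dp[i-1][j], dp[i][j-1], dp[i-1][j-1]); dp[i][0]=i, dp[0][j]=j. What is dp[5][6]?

   ''  G  G  G  A  A  G
''  0  1  2  3  4  5  6
 A  1  1  2  3  3  4  5
 T  2  2  2  3  4  4  5
 C  3  3  3  3  4  5  5
 T  4  4  4  4  4  5  6
 C  5  5  5  5  5  5  6
 C  6  6  6  6  6  6  6
 A  7  7  7  7  6  6  7
 T  8  8  8  8  7  7  7
 T  9  9  9  9  8  8  8

6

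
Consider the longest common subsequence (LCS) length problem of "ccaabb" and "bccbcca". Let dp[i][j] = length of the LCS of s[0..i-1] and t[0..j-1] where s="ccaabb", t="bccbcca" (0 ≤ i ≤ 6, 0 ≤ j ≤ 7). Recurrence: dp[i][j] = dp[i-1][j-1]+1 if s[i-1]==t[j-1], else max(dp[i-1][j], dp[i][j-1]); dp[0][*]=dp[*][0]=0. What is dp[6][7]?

   ''  b  c  c  b  c  c  a
''  0  0  0  0  0  0  0  0
 c  0  0  1  1  1  1  1  1
 c  0  0  1  2  2  2  2  2
 a  0  0  1  2  2  2  2  3
 a  0  0  1  2  2  2  2  3
 b  0  1  1  2  3  3  3  3
 b  0  1  1  2  3  3  3  3

3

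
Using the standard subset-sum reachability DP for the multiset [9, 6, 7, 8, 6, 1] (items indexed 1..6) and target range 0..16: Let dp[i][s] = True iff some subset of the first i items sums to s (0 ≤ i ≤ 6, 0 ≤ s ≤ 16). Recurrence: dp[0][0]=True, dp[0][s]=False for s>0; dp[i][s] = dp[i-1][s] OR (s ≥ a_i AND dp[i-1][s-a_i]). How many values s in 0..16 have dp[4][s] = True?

9

i\s   0   1   2   3   4   5   6   7   8   9  10  11  12  13  14  15  16
  0   T   F   F   F   F   F   F   F   F   F   F   F   F   F   F   F   F
  1   T   F   F   F   F   F   F   F   F   T   F   F   F   F   F   F   F
  2   T   F   F   F   F   F   T   F   F   T   F   F   F   F   F   T   F
  3   T   F   F   F   F   F   T   T   F   T   F   F   F   T   F   T   T
  4   T   F   F   F   F   F   T   T   T   T   F   F   F   T   T   T   T
  5   T   F   F   F   F   F   T   T   T   T   F   F   T   T   T   T   T
  6   T   T   F   F   F   F   T   T   T   T   T   F   T   T   T   T   T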